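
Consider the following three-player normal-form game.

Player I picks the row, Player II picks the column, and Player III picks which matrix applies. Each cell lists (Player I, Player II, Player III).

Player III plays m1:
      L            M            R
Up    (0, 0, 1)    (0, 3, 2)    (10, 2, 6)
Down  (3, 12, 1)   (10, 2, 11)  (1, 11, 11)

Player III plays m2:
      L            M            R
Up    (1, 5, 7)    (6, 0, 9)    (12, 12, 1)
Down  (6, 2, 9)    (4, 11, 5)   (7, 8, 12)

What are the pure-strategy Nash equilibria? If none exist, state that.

No pure-strategy Nash equilibrium.

(Up, L, m1): Player I can switch to Down (0 → 3). Not NE.
(Up, L, m2): Player I can switch to Down (1 → 6). Not NE.
(Up, M, m1): Player I can switch to Down (0 → 10). Not NE.
(Up, M, m2): Player II can switch to L (0 → 5). Not NE.
(Up, R, m1): Player II can switch to M (2 → 3). Not NE.
(Up, R, m2): Player III can switch to m1 (1 → 6). Not NE.
(The remaining 6 profiles each have a profitable deviation by the same check.)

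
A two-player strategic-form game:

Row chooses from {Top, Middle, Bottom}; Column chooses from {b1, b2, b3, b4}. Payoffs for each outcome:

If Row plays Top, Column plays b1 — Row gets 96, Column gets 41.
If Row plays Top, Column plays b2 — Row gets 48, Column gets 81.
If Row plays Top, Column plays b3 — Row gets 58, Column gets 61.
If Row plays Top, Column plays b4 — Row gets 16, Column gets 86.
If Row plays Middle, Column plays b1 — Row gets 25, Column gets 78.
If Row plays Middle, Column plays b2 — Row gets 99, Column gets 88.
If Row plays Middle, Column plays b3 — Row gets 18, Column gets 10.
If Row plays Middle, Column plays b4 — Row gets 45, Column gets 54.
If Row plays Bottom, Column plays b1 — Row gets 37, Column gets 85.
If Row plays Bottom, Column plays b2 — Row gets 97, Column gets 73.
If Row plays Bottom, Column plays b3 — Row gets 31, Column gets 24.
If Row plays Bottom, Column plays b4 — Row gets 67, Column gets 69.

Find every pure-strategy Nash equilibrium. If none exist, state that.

The unique pure-strategy Nash equilibrium is (Middle, b2).

(Top, b1): Column can switch to b2 (41 → 81). Not NE.
(Top, b2): Row can switch to Middle (48 → 99). Not NE.
(Top, b3): Column can switch to b2 (61 → 81). Not NE.
(Top, b4): Row can switch to Middle (16 → 45). Not NE.
(Middle, b1): Row can switch to Top (25 → 96). Not NE.
(Middle, b2): Row gets 99, best alternative 97; Column gets 88, best alternative 78. No profitable deviation — NE.
(Middle, b3): Row can switch to Top (18 → 58). Not NE.
(Middle, b4): Row can switch to Bottom (45 → 67). Not NE.
(Bottom, b1): Row can switch to Top (37 → 96). Not NE.
(The remaining 3 profiles each have a profitable deviation by the same check.)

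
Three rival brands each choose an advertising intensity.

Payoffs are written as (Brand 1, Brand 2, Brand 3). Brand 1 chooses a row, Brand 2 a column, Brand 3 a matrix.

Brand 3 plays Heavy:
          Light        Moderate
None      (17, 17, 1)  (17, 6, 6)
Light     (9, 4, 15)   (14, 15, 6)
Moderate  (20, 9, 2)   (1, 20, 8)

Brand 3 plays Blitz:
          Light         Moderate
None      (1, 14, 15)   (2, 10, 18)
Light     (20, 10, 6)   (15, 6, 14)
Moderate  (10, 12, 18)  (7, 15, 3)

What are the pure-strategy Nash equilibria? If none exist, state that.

This game has no pure Nash equilibrium.

(None, Light, Heavy): Brand 1 can switch to Moderate (17 → 20). Not NE.
(None, Light, Blitz): Brand 1 can switch to Light (1 → 20). Not NE.
(None, Moderate, Heavy): Brand 2 can switch to Light (6 → 17). Not NE.
(None, Moderate, Blitz): Brand 1 can switch to Light (2 → 15). Not NE.
(Light, Light, Heavy): Brand 1 can switch to None (9 → 17). Not NE.
(Light, Light, Blitz): Brand 3 can switch to Heavy (6 → 15). Not NE.
(Light, Moderate, Heavy): Brand 1 can switch to None (14 → 17). Not NE.
(Light, Moderate, Blitz): Brand 2 can switch to Light (6 → 10). Not NE.
(Moderate, Light, Heavy): Brand 2 can switch to Moderate (9 → 20). Not NE.
(Moderate, Light, Blitz): Brand 1 can switch to Light (10 → 20). Not NE.
(The remaining 2 profiles each have a profitable deviation by the same check.)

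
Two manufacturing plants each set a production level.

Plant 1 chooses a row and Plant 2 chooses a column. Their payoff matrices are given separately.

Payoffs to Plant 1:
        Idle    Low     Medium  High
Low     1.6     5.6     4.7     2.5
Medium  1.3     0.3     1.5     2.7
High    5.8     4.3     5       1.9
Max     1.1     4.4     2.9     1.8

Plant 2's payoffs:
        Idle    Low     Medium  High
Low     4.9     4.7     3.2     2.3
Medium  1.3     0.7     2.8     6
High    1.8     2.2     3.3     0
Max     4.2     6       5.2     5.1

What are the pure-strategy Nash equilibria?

Pure-strategy Nash equilibria: (Medium, High); (High, Medium)

(Low, Idle): Plant 1 can switch to High (1.6 → 5.8). Not NE.
(Low, Low): Plant 2 can switch to Idle (4.7 → 4.9). Not NE.
(Low, Medium): Plant 1 can switch to High (4.7 → 5). Not NE.
(Low, High): Plant 1 can switch to Medium (2.5 → 2.7). Not NE.
(Medium, Idle): Plant 1 can switch to Low (1.3 → 1.6). Not NE.
(Medium, Low): Plant 1 can switch to Low (0.3 → 5.6). Not NE.
(Medium, Medium): Plant 1 can switch to Low (1.5 → 4.7). Not NE.
(Medium, High): Plant 1 gets 2.7, best alternative 2.5; Plant 2 gets 6, best alternative 2.8. No profitable deviation — NE.
(High, Idle): Plant 2 can switch to Low (1.8 → 2.2). Not NE.
(High, Low): Plant 1 can switch to Low (4.3 → 5.6). Not NE.
(High, Medium): Plant 1 gets 5, best alternative 4.7; Plant 2 gets 3.3, best alternative 2.2. No profitable deviation — NE.
(High, High): Plant 1 can switch to Low (1.9 → 2.5). Not NE.
(Max, Idle): Plant 1 can switch to Low (1.1 → 1.6). Not NE.
(Max, Low): Plant 1 can switch to Low (4.4 → 5.6). Not NE.
(The remaining 2 profiles each have a profitable deviation by the same check.)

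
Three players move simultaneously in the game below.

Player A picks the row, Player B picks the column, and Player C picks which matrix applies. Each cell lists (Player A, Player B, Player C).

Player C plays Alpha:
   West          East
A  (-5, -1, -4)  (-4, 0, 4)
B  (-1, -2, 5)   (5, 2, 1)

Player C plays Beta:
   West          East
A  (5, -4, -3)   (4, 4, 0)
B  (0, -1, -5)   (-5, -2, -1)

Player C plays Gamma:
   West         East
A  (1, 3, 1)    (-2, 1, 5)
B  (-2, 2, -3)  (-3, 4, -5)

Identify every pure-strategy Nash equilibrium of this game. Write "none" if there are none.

Pure-strategy Nash equilibria: (A, West, Gamma), (B, East, Alpha)

For each player, find the best response to each opponent profile; mutual best responses are the pure NE.
Player A against (West, Alpha): payoffs -5, -1 → best response B.
Player A against (West, Beta): payoffs 5, 0 → best response A.
Player A against (West, Gamma): payoffs 1, -2 → best response A.
Player A against (East, Alpha): payoffs -4, 5 → best response B.
Player A against (East, Beta): payoffs 4, -5 → best response A.
Player A against (East, Gamma): payoffs -2, -3 → best response A.
Player B against (A, Alpha): payoffs -1, 0 → best response East.
Player B against (A, Beta): payoffs -4, 4 → best response East.
Player B against (A, Gamma): payoffs 3, 1 → best response West.
Player B against (B, Alpha): payoffs -2, 2 → best response East.
Player B against (B, Beta): payoffs -1, -2 → best response West.
Player B against (B, Gamma): payoffs 2, 4 → best response East.
Player C against (A, West): payoffs -4, -3, 1 → best response Gamma.
Player C against (A, East): payoffs 4, 0, 5 → best response Gamma.
Player C against (B, West): payoffs 5, -5, -3 → best response Alpha.
Player C against (B, East): payoffs 1, -1, -5 → best response Alpha.
Mutual best responses: (A, West, Gamma); (B, East, Alpha).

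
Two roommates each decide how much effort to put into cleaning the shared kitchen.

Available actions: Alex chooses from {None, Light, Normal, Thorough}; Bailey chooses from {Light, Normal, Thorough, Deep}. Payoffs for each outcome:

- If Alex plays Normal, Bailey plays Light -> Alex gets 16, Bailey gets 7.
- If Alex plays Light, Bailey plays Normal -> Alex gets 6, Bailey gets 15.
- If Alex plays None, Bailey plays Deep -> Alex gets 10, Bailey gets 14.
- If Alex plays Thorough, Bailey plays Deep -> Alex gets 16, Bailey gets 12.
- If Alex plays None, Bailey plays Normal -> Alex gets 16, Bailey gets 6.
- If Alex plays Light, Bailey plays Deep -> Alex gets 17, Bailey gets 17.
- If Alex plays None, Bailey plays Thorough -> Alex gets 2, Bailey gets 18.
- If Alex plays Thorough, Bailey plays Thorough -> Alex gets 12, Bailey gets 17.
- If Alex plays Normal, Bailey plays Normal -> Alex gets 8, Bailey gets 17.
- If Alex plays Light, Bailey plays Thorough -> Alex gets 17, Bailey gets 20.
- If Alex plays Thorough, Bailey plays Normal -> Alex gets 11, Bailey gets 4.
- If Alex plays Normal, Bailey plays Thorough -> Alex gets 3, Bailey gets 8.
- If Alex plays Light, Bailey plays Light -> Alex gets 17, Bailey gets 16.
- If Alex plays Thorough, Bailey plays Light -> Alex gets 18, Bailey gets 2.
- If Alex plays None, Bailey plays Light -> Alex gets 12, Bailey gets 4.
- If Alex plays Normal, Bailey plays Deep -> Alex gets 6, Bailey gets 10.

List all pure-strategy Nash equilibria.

The unique pure-strategy Nash equilibrium is (Light, Thorough).

Alex against Light: payoffs 12, 17, 16, 18 → best response Thorough.
Alex against Normal: payoffs 16, 6, 8, 11 → best response None.
Alex against Thorough: payoffs 2, 17, 3, 12 → best response Light.
Alex against Deep: payoffs 10, 17, 6, 16 → best response Light.
Bailey against None: payoffs 4, 6, 18, 14 → best response Thorough.
Bailey against Light: payoffs 16, 15, 20, 17 → best response Thorough.
Bailey against Normal: payoffs 7, 17, 8, 10 → best response Normal.
Bailey against Thorough: payoffs 2, 4, 17, 12 → best response Thorough.
Mutual best responses: (Light, Thorough).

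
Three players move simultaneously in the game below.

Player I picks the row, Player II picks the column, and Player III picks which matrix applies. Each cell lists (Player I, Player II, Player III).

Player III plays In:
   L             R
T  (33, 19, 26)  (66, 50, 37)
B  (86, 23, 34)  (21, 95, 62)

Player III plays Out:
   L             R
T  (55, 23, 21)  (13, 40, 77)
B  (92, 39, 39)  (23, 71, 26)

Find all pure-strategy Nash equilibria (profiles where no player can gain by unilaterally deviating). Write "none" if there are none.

For each strategy profile, look for a profitable unilateral deviation.
(T, L, In): Player I can switch to B (33 → 86). Not NE.
(T, L, Out): Player I can switch to B (55 → 92). Not NE.
(T, R, In): Player III can switch to Out (37 → 77). Not NE.
(T, R, Out): Player I can switch to B (13 → 23). Not NE.
(B, L, In): Player II can switch to R (23 → 95). Not NE.
(B, L, Out): Player II can switch to R (39 → 71). Not NE.
(B, R, In): Player I can switch to T (21 → 66). Not NE.
(B, R, Out): Player III can switch to In (26 → 62). Not NE.

none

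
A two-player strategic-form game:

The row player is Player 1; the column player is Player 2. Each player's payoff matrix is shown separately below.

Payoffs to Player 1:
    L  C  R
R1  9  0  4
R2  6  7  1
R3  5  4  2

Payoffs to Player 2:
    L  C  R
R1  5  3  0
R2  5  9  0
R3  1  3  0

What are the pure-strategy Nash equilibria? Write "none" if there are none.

The pure Nash equilibria are (R1, L), (R2, C).

Player 1 against L: payoffs 9, 6, 5 → best response R1.
Player 1 against C: payoffs 0, 7, 4 → best response R2.
Player 1 against R: payoffs 4, 1, 2 → best response R1.
Player 2 against R1: payoffs 5, 3, 0 → best response L.
Player 2 against R2: payoffs 5, 9, 0 → best response C.
Player 2 against R3: payoffs 1, 3, 0 → best response C.
Mutual best responses: (R1, L); (R2, C).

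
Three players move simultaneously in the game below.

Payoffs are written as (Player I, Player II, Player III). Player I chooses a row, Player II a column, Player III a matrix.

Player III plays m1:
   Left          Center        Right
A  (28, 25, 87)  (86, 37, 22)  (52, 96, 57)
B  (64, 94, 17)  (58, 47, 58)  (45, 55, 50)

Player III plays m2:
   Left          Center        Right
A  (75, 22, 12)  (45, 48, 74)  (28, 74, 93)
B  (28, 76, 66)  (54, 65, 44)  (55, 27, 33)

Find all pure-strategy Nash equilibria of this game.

Player I against (Left, m1): payoffs 28, 64 → best response B.
Player I against (Left, m2): payoffs 75, 28 → best response A.
Player I against (Center, m1): payoffs 86, 58 → best response A.
Player I against (Center, m2): payoffs 45, 54 → best response B.
Player I against (Right, m1): payoffs 52, 45 → best response A.
Player I against (Right, m2): payoffs 28, 55 → best response B.
Player II against (A, m1): payoffs 25, 37, 96 → best response Right.
Player II against (A, m2): payoffs 22, 48, 74 → best response Right.
Player II against (B, m1): payoffs 94, 47, 55 → best response Left.
Player II against (B, m2): payoffs 76, 65, 27 → best response Left.
Player III against (A, Left): payoffs 87, 12 → best response m1.
Player III against (A, Center): payoffs 22, 74 → best response m2.
Player III against (A, Right): payoffs 57, 93 → best response m2.
Player III against (B, Left): payoffs 17, 66 → best response m2.
Player III against (B, Center): payoffs 58, 44 → best response m1.
Player III against (B, Right): payoffs 50, 33 → best response m1.
No profile is a mutual best response for all players.

No pure-strategy Nash equilibrium.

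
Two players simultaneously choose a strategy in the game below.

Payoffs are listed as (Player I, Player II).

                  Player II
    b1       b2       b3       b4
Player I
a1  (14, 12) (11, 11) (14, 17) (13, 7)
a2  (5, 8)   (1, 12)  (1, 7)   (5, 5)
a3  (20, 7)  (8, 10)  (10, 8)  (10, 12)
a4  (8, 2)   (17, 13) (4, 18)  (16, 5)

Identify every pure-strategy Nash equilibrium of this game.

Pure NE: (a1, b3)

Player I against b1: payoffs 14, 5, 20, 8 → best response a3.
Player I against b2: payoffs 11, 1, 8, 17 → best response a4.
Player I against b3: payoffs 14, 1, 10, 4 → best response a1.
Player I against b4: payoffs 13, 5, 10, 16 → best response a4.
Player II against a1: payoffs 12, 11, 17, 7 → best response b3.
Player II against a2: payoffs 8, 12, 7, 5 → best response b2.
Player II against a3: payoffs 7, 10, 8, 12 → best response b4.
Player II against a4: payoffs 2, 13, 18, 5 → best response b3.
Mutual best responses: (a1, b3).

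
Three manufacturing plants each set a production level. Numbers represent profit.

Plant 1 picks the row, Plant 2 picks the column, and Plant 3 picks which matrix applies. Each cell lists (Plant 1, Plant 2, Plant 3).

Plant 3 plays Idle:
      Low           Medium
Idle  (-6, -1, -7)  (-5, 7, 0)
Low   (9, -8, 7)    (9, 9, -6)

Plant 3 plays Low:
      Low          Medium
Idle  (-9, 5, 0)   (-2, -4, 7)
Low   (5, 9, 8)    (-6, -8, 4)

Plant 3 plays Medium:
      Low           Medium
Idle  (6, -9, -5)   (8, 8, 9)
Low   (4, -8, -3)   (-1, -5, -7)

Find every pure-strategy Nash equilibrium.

(Idle, Low, Idle): Plant 1 can switch to Low (-6 → 9). Not NE.
(Idle, Low, Low): Plant 1 can switch to Low (-9 → 5). Not NE.
(Idle, Low, Medium): Plant 2 can switch to Medium (-9 → 8). Not NE.
(Idle, Medium, Idle): Plant 1 can switch to Low (-5 → 9). Not NE.
(Idle, Medium, Low): Plant 2 can switch to Low (-4 → 5). Not NE.
(Idle, Medium, Medium): Plant 1 gets 8, best alternative -1; Plant 2 gets 8, best alternative -9; Plant 3 gets 9, best alternative 7. No profitable deviation — NE.
(Low, Low, Idle): Plant 2 can switch to Medium (-8 → 9). Not NE.
(Low, Low, Low): Plant 1 gets 5, best alternative -9; Plant 2 gets 9, best alternative -8; Plant 3 gets 8, best alternative 7. No profitable deviation — NE.
(Low, Low, Medium): Plant 1 can switch to Idle (4 → 6). Not NE.
(Low, Medium, Idle): Plant 3 can switch to Low (-6 → 4). Not NE.
(Low, Medium, Low): Plant 1 can switch to Idle (-6 → -2). Not NE.
(Low, Medium, Medium): Plant 1 can switch to Idle (-1 → 8). Not NE.

The pure Nash equilibria are (Idle, Medium, Medium); (Low, Low, Low).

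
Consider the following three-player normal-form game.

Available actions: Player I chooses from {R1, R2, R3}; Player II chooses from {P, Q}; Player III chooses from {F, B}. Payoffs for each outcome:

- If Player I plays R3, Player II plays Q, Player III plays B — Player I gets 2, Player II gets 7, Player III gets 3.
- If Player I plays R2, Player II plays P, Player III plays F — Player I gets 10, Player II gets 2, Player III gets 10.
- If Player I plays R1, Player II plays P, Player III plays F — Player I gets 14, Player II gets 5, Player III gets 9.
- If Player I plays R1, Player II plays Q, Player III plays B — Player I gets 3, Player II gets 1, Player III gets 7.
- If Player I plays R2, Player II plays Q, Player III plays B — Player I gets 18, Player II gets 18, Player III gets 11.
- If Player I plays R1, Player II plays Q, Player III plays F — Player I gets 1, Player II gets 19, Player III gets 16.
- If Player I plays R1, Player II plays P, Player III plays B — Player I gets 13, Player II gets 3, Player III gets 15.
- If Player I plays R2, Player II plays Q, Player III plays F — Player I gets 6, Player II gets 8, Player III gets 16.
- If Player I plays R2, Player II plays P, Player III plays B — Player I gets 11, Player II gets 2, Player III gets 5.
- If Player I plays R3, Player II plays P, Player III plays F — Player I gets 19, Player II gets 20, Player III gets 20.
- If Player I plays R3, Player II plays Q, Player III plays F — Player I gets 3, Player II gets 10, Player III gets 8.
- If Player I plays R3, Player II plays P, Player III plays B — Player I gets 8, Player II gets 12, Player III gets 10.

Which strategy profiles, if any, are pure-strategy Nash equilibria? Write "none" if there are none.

Player I against (P, F): payoffs 14, 10, 19 → best response R3.
Player I against (P, B): payoffs 13, 11, 8 → best response R1.
Player I against (Q, F): payoffs 1, 6, 3 → best response R2.
Player I against (Q, B): payoffs 3, 18, 2 → best response R2.
Player II against (R1, F): payoffs 5, 19 → best response Q.
Player II against (R1, B): payoffs 3, 1 → best response P.
Player II against (R2, F): payoffs 2, 8 → best response Q.
Player II against (R2, B): payoffs 2, 18 → best response Q.
Player II against (R3, F): payoffs 20, 10 → best response P.
Player II against (R3, B): payoffs 12, 7 → best response P.
Player III against (R1, P): payoffs 9, 15 → best response B.
Player III against (R1, Q): payoffs 16, 7 → best response F.
Player III against (R2, P): payoffs 10, 5 → best response F.
Player III against (R2, Q): payoffs 16, 11 → best response F.
Player III against (R3, P): payoffs 20, 10 → best response F.
Player III against (R3, Q): payoffs 8, 3 → best response F.
Mutual best responses: (R1, P, B); (R2, Q, F); (R3, P, F).

The pure Nash equilibria are (R1, P, B), (R2, Q, F), (R3, P, F).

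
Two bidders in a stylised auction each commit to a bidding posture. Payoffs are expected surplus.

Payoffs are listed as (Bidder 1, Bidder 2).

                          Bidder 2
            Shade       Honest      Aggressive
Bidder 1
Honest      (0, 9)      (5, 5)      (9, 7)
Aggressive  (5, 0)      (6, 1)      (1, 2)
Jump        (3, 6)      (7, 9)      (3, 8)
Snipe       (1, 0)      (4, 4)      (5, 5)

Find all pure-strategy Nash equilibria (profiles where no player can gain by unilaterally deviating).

The unique pure-strategy Nash equilibrium is (Jump, Honest).

(Honest, Shade): Bidder 1 can switch to Aggressive (0 → 5). Not NE.
(Honest, Honest): Bidder 1 can switch to Aggressive (5 → 6). Not NE.
(Honest, Aggressive): Bidder 2 can switch to Shade (7 → 9). Not NE.
(Aggressive, Shade): Bidder 2 can switch to Honest (0 → 1). Not NE.
(Aggressive, Honest): Bidder 1 can switch to Jump (6 → 7). Not NE.
(Aggressive, Aggressive): Bidder 1 can switch to Honest (1 → 9). Not NE.
(Jump, Shade): Bidder 1 can switch to Aggressive (3 → 5). Not NE.
(Jump, Honest): Bidder 1 gets 7, best alternative 6; Bidder 2 gets 9, best alternative 8. No profitable deviation — NE.
(Jump, Aggressive): Bidder 1 can switch to Honest (3 → 9). Not NE.
(The remaining 3 profiles each have a profitable deviation by the same check.)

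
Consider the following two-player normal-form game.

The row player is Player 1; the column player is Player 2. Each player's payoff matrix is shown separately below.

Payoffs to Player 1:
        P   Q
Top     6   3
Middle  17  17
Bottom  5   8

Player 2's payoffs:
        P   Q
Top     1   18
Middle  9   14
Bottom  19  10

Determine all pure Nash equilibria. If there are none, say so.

Pure NE: (Middle, Q)

(Top, P): Player 1 can switch to Middle (6 → 17). Not NE.
(Top, Q): Player 1 can switch to Middle (3 → 17). Not NE.
(Middle, P): Player 2 can switch to Q (9 → 14). Not NE.
(Middle, Q): Player 1 gets 17, best alternative 8; Player 2 gets 14, best alternative 9. No profitable deviation — NE.
(Bottom, P): Player 1 can switch to Top (5 → 6). Not NE.
(Bottom, Q): Player 1 can switch to Middle (8 → 17). Not NE.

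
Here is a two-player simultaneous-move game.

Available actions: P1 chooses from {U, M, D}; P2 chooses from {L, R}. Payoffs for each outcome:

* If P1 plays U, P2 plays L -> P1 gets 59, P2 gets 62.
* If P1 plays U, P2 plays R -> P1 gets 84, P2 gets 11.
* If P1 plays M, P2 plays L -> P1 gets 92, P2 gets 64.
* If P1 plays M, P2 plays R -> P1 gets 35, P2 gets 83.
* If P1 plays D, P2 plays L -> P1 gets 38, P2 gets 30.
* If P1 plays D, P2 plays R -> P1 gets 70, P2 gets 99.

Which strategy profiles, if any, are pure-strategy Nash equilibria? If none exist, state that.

Mark each player's best response to every combination of opponents' strategies; a profile where every player is best-responding is a pure Nash equilibrium.
P1 against L: payoffs 59, 92, 38 → best response M.
P1 against R: payoffs 84, 35, 70 → best response U.
P2 against U: payoffs 62, 11 → best response L.
P2 against M: payoffs 64, 83 → best response R.
P2 against D: payoffs 30, 99 → best response R.
No profile is a mutual best response for all players.

This game has no pure Nash equilibrium.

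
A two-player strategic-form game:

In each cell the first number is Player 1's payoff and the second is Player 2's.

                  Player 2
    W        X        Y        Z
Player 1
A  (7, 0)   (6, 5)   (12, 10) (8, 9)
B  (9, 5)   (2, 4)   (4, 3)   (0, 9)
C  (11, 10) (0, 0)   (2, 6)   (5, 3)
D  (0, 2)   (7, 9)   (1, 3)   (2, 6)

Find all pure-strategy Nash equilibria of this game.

Pure-strategy Nash equilibria: (A, Y) and (C, W) and (D, X)

Player 1 against W: payoffs 7, 9, 11, 0 → best response C.
Player 1 against X: payoffs 6, 2, 0, 7 → best response D.
Player 1 against Y: payoffs 12, 4, 2, 1 → best response A.
Player 1 against Z: payoffs 8, 0, 5, 2 → best response A.
Player 2 against A: payoffs 0, 5, 10, 9 → best response Y.
Player 2 against B: payoffs 5, 4, 3, 9 → best response Z.
Player 2 against C: payoffs 10, 0, 6, 3 → best response W.
Player 2 against D: payoffs 2, 9, 3, 6 → best response X.
Mutual best responses: (A, Y); (C, W); (D, X).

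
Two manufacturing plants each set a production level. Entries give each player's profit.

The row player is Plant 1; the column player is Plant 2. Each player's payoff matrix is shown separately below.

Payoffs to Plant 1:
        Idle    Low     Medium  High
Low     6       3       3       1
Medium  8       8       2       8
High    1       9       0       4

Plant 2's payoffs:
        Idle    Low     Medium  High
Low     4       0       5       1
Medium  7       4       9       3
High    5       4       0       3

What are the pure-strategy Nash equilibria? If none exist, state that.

Pure NE: (Low, Medium)

(Low, Idle): Plant 1 can switch to Medium (6 → 8). Not NE.
(Low, Low): Plant 1 can switch to Medium (3 → 8). Not NE.
(Low, Medium): Plant 1 gets 3, best alternative 2; Plant 2 gets 5, best alternative 4. No profitable deviation — NE.
(Low, High): Plant 1 can switch to Medium (1 → 8). Not NE.
(Medium, Idle): Plant 2 can switch to Medium (7 → 9). Not NE.
(Medium, Low): Plant 1 can switch to High (8 → 9). Not NE.
(Medium, Medium): Plant 1 can switch to Low (2 → 3). Not NE.
(Medium, High): Plant 2 can switch to Idle (3 → 7). Not NE.
(High, Idle): Plant 1 can switch to Low (1 → 6). Not NE.
(High, Low): Plant 2 can switch to Idle (4 → 5). Not NE.
(High, Medium): Plant 1 can switch to Low (0 → 3). Not NE.
(The remaining 1 profile has a profitable deviation by the same check.)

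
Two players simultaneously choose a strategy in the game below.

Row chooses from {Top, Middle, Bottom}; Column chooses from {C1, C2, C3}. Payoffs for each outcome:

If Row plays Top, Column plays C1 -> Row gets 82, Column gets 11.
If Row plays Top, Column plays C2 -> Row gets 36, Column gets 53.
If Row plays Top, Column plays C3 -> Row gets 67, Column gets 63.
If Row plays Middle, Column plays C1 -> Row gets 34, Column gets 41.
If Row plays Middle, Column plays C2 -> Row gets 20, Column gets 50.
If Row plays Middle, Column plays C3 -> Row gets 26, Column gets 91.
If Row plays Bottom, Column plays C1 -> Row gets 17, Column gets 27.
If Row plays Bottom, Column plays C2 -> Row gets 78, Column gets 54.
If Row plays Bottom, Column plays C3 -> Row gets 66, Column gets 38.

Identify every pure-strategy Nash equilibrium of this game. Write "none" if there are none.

Pure-strategy Nash equilibria: (Top, C3) and (Bottom, C2)

Check each profile: it is a Nash equilibrium iff no player can strictly gain by switching unilaterally.
(Top, C1): Column can switch to C2 (11 → 53). Not NE.
(Top, C2): Row can switch to Bottom (36 → 78). Not NE.
(Top, C3): Row gets 67, best alternative 66; Column gets 63, best alternative 53. No profitable deviation — NE.
(Middle, C1): Row can switch to Top (34 → 82). Not NE.
(Middle, C2): Row can switch to Top (20 → 36). Not NE.
(Middle, C3): Row can switch to Top (26 → 67). Not NE.
(Bottom, C1): Row can switch to Top (17 → 82). Not NE.
(Bottom, C2): Row gets 78, best alternative 36; Column gets 54, best alternative 38. No profitable deviation — NE.
(Bottom, C3): Row can switch to Top (66 → 67). Not NE.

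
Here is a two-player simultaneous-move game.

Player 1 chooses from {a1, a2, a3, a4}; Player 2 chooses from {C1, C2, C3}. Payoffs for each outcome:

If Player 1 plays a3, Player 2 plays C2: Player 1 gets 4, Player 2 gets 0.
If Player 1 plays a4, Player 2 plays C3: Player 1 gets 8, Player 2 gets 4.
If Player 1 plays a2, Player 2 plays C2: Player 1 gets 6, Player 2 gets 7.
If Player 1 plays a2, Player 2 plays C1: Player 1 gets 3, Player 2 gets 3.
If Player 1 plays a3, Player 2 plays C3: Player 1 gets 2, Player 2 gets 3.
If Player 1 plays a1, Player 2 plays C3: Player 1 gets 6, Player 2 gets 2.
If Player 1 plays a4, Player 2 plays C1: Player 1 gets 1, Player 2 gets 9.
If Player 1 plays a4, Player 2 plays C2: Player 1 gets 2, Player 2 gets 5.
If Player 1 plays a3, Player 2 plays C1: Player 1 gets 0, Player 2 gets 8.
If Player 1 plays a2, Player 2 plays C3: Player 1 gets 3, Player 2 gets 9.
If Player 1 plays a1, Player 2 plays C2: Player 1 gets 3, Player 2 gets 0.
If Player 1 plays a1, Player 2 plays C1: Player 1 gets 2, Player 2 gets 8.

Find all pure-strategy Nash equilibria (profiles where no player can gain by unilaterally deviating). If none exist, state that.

This game has no pure Nash equilibrium.

(a1, C1): Player 1 can switch to a2 (2 → 3). Not NE.
(a1, C2): Player 1 can switch to a2 (3 → 6). Not NE.
(a1, C3): Player 1 can switch to a4 (6 → 8). Not NE.
(a2, C1): Player 2 can switch to C2 (3 → 7). Not NE.
(a2, C2): Player 2 can switch to C3 (7 → 9). Not NE.
(a2, C3): Player 1 can switch to a1 (3 → 6). Not NE.
(a3, C1): Player 1 can switch to a1 (0 → 2). Not NE.
(a3, C2): Player 1 can switch to a2 (4 → 6). Not NE.
(a3, C3): Player 1 can switch to a1 (2 → 6). Not NE.
(a4, C1): Player 1 can switch to a1 (1 → 2). Not NE.
(a4, C2): Player 1 can switch to a1 (2 → 3). Not NE.
(a4, C3): Player 2 can switch to C1 (4 → 9). Not NE.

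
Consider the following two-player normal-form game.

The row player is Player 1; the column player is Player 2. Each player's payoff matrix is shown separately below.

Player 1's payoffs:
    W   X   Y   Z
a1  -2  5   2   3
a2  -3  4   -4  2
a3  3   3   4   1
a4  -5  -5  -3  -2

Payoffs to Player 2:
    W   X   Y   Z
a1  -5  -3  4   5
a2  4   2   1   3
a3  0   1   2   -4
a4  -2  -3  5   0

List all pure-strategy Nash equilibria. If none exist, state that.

(a1, Z), (a3, Y)

(a1, W): Player 1 can switch to a3 (-2 → 3). Not NE.
(a1, X): Player 2 can switch to Y (-3 → 4). Not NE.
(a1, Y): Player 1 can switch to a3 (2 → 4). Not NE.
(a1, Z): Player 1 gets 3, best alternative 2; Player 2 gets 5, best alternative 4. No profitable deviation — NE.
(a2, W): Player 1 can switch to a1 (-3 → -2). Not NE.
(a2, X): Player 1 can switch to a1 (4 → 5). Not NE.
(a2, Y): Player 1 can switch to a1 (-4 → 2). Not NE.
(a2, Z): Player 1 can switch to a1 (2 → 3). Not NE.
(a3, W): Player 2 can switch to X (0 → 1). Not NE.
(a3, X): Player 1 can switch to a1 (3 → 5). Not NE.
(a3, Y): Player 1 gets 4, best alternative 2; Player 2 gets 2, best alternative 1. No profitable deviation — NE.
(a3, Z): Player 1 can switch to a1 (1 → 3). Not NE.
(a4, W): Player 1 can switch to a1 (-5 → -2). Not NE.
(a4, X): Player 1 can switch to a1 (-5 → 5). Not NE.
(The remaining 2 profiles each have a profitable deviation by the same check.)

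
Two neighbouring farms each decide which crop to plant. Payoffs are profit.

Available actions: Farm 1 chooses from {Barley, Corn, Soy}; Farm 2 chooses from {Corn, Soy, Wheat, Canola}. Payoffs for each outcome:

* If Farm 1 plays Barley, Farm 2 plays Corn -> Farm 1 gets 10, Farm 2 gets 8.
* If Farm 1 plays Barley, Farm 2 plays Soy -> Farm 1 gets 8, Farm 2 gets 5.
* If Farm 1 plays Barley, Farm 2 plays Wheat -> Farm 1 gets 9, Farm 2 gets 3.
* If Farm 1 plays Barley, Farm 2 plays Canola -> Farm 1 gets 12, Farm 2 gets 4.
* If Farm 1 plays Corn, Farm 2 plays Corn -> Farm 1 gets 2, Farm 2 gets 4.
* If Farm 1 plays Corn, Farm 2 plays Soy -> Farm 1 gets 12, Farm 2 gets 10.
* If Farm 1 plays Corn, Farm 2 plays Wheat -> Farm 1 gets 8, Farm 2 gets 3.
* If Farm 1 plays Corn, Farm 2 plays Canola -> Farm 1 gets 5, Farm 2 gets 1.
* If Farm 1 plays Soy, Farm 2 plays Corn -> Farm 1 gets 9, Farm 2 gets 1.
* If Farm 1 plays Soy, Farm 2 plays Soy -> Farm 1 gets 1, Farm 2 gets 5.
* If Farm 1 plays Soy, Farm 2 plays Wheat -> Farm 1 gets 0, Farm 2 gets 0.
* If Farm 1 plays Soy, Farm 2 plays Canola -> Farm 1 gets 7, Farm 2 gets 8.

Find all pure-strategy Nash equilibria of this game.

Pure-strategy Nash equilibria: (Barley, Corn); (Corn, Soy)

For each player, find the best response to each opponent profile; mutual best responses are the pure NE.
Farm 1 against Corn: payoffs 10, 2, 9 → best response Barley.
Farm 1 against Soy: payoffs 8, 12, 1 → best response Corn.
Farm 1 against Wheat: payoffs 9, 8, 0 → best response Barley.
Farm 1 against Canola: payoffs 12, 5, 7 → best response Barley.
Farm 2 against Barley: payoffs 8, 5, 3, 4 → best response Corn.
Farm 2 against Corn: payoffs 4, 10, 3, 1 → best response Soy.
Farm 2 against Soy: payoffs 1, 5, 0, 8 → best response Canola.
Mutual best responses: (Barley, Corn); (Corn, Soy).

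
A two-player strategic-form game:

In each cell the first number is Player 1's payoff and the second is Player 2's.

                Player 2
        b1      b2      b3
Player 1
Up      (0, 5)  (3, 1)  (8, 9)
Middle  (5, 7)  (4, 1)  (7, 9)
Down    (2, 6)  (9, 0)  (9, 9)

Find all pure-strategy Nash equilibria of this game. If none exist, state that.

(Down, b3)

(Up, b1): Player 1 can switch to Middle (0 → 5). Not NE.
(Up, b2): Player 1 can switch to Middle (3 → 4). Not NE.
(Up, b3): Player 1 can switch to Down (8 → 9). Not NE.
(Middle, b1): Player 2 can switch to b3 (7 → 9). Not NE.
(Middle, b2): Player 1 can switch to Down (4 → 9). Not NE.
(Middle, b3): Player 1 can switch to Up (7 → 8). Not NE.
(Down, b1): Player 1 can switch to Middle (2 → 5). Not NE.
(Down, b2): Player 2 can switch to b1 (0 → 6). Not NE.
(Down, b3): Player 1 gets 9, best alternative 8; Player 2 gets 9, best alternative 6. No profitable deviation — NE.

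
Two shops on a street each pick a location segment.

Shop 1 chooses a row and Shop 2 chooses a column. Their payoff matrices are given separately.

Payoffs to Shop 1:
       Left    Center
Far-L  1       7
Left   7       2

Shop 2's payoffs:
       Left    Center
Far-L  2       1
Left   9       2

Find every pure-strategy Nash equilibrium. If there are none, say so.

Shop 1 against Left: payoffs 1, 7 → best response Left.
Shop 1 against Center: payoffs 7, 2 → best response Far-L.
Shop 2 against Far-L: payoffs 2, 1 → best response Left.
Shop 2 against Left: payoffs 9, 2 → best response Left.
Mutual best responses: (Left, Left).

The unique pure-strategy Nash equilibrium is (Left, Left).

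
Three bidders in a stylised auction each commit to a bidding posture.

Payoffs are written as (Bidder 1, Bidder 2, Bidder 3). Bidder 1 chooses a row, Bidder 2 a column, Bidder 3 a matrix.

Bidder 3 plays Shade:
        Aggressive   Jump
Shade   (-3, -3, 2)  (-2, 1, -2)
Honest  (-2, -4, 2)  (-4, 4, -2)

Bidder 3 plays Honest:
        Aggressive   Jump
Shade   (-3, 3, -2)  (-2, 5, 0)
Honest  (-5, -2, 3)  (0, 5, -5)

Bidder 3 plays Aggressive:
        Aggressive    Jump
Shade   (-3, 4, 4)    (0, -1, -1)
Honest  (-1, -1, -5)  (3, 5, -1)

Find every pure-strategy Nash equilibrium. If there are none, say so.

Bidder 1 against (Aggressive, Shade): payoffs -3, -2 → best response Honest.
Bidder 1 against (Aggressive, Honest): payoffs -3, -5 → best response Shade.
Bidder 1 against (Aggressive, Aggressive): payoffs -3, -1 → best response Honest.
Bidder 1 against (Jump, Shade): payoffs -2, -4 → best response Shade.
Bidder 1 against (Jump, Honest): payoffs -2, 0 → best response Honest.
Bidder 1 against (Jump, Aggressive): payoffs 0, 3 → best response Honest.
Bidder 2 against (Shade, Shade): payoffs -3, 1 → best response Jump.
Bidder 2 against (Shade, Honest): payoffs 3, 5 → best response Jump.
Bidder 2 against (Shade, Aggressive): payoffs 4, -1 → best response Aggressive.
Bidder 2 against (Honest, Shade): payoffs -4, 4 → best response Jump.
Bidder 2 against (Honest, Honest): payoffs -2, 5 → best response Jump.
Bidder 2 against (Honest, Aggressive): payoffs -1, 5 → best response Jump.
Bidder 3 against (Shade, Aggressive): payoffs 2, -2, 4 → best response Aggressive.
Bidder 3 against (Shade, Jump): payoffs -2, 0, -1 → best response Honest.
Bidder 3 against (Honest, Aggressive): payoffs 2, 3, -5 → best response Honest.
Bidder 3 against (Honest, Jump): payoffs -2, -5, -1 → best response Aggressive.
Mutual best responses: (Honest, Jump, Aggressive).

The unique pure-strategy Nash equilibrium is (Honest, Jump, Aggressive).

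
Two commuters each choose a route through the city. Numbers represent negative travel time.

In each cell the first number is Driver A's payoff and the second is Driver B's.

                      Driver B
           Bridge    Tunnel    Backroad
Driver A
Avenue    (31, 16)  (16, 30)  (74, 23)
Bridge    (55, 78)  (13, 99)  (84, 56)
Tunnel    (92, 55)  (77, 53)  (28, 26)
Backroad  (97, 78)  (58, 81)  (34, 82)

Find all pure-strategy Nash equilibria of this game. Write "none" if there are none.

(Avenue, Bridge): Driver A can switch to Bridge (31 → 55). Not NE.
(Avenue, Tunnel): Driver A can switch to Tunnel (16 → 77). Not NE.
(Avenue, Backroad): Driver A can switch to Bridge (74 → 84). Not NE.
(Bridge, Bridge): Driver A can switch to Tunnel (55 → 92). Not NE.
(Bridge, Tunnel): Driver A can switch to Avenue (13 → 16). Not NE.
(Bridge, Backroad): Driver B can switch to Bridge (56 → 78). Not NE.
(Tunnel, Bridge): Driver A can switch to Backroad (92 → 97). Not NE.
(Tunnel, Tunnel): Driver B can switch to Bridge (53 → 55). Not NE.
(The remaining 4 profiles each have a profitable deviation by the same check.)

No pure-strategy Nash equilibrium.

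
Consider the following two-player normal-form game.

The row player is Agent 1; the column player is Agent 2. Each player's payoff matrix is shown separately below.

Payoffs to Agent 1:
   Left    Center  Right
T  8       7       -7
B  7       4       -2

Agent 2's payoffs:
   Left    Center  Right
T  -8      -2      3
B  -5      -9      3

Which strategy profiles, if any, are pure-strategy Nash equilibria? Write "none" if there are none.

The unique pure-strategy Nash equilibrium is (B, Right).

For each player, find the best response to each opponent profile; mutual best responses are the pure NE.
Agent 1 against Left: payoffs 8, 7 → best response T.
Agent 1 against Center: payoffs 7, 4 → best response T.
Agent 1 against Right: payoffs -7, -2 → best response B.
Agent 2 against T: payoffs -8, -2, 3 → best response Right.
Agent 2 against B: payoffs -5, -9, 3 → best response Right.
Mutual best responses: (B, Right).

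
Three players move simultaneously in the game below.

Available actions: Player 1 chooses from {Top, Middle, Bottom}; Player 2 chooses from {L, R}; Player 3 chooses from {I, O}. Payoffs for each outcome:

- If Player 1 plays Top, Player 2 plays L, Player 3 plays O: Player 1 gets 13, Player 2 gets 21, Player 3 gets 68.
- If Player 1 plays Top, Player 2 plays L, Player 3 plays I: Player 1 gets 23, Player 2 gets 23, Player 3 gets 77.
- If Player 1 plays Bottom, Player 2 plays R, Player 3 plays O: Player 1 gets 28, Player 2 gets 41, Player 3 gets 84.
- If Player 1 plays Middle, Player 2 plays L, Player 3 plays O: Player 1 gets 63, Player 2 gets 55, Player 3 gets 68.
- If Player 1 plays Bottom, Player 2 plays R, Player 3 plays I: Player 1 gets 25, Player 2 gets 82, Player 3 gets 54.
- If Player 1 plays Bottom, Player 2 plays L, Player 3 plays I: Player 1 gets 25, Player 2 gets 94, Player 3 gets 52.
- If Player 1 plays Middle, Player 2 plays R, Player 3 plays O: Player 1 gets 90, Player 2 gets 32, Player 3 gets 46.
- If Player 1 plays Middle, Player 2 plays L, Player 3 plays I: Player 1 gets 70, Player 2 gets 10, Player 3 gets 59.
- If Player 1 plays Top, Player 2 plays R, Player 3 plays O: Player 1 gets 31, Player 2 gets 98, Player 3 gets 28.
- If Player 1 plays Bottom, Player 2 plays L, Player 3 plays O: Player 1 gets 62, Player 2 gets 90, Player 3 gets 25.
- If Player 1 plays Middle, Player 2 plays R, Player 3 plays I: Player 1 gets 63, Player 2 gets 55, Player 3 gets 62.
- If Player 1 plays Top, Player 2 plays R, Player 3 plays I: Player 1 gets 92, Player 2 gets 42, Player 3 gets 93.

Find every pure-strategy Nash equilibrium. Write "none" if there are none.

Check each profile: it is a Nash equilibrium iff no player can strictly gain by switching unilaterally.
(Top, L, I): Player 1 can switch to Middle (23 → 70). Not NE.
(Top, L, O): Player 1 can switch to Middle (13 → 63). Not NE.
(Top, R, I): Player 1 gets 92, best alternative 63; Player 2 gets 42, best alternative 23; Player 3 gets 93, best alternative 28. No profitable deviation — NE.
(Top, R, O): Player 1 can switch to Middle (31 → 90). Not NE.
(Middle, L, I): Player 2 can switch to R (10 → 55). Not NE.
(Middle, L, O): Player 1 gets 63, best alternative 62; Player 2 gets 55, best alternative 32; Player 3 gets 68, best alternative 59. No profitable deviation — NE.
(Middle, R, I): Player 1 can switch to Top (63 → 92). Not NE.
(Middle, R, O): Player 2 can switch to L (32 → 55). Not NE.
(Bottom, L, I): Player 1 can switch to Middle (25 → 70). Not NE.
(Bottom, L, O): Player 1 can switch to Middle (62 → 63). Not NE.
(Bottom, R, I): Player 1 can switch to Top (25 → 92). Not NE.
(Bottom, R, O): Player 1 can switch to Top (28 → 31). Not NE.

The pure Nash equilibria are (Top, R, I) and (Middle, L, O).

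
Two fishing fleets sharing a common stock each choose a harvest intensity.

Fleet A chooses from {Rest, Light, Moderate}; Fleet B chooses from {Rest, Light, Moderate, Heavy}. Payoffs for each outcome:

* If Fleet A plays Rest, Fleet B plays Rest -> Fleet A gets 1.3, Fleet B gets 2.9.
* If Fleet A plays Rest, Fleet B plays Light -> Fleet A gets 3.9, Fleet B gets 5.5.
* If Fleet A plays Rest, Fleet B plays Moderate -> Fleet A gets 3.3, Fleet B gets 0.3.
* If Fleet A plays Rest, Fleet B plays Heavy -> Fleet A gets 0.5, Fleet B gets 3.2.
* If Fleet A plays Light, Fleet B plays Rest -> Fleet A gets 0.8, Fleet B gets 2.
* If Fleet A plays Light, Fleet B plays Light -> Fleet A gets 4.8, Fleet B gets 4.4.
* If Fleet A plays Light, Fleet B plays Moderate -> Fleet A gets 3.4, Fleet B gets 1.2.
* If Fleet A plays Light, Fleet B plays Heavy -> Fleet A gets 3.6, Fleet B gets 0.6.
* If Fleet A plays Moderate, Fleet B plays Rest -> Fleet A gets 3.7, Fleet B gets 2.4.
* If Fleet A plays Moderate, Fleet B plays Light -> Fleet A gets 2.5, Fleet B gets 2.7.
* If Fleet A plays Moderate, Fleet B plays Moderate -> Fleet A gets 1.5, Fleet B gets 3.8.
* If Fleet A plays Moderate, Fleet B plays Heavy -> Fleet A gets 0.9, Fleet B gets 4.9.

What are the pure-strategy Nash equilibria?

Mark each player's best response to every combination of opponents' strategies; a profile where every player is best-responding is a pure Nash equilibrium.
Fleet A against Rest: payoffs 1.3, 0.8, 3.7 → best response Moderate.
Fleet A against Light: payoffs 3.9, 4.8, 2.5 → best response Light.
Fleet A against Moderate: payoffs 3.3, 3.4, 1.5 → best response Light.
Fleet A against Heavy: payoffs 0.5, 3.6, 0.9 → best response Light.
Fleet B against Rest: payoffs 2.9, 5.5, 0.3, 3.2 → best response Light.
Fleet B against Light: payoffs 2, 4.4, 1.2, 0.6 → best response Light.
Fleet B against Moderate: payoffs 2.4, 2.7, 3.8, 4.9 → best response Heavy.
Mutual best responses: (Light, Light).

(Light, Light)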